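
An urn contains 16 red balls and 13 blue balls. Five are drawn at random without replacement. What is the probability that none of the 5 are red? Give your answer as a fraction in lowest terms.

There are C(29,5) = 118755 possible selections.
Selections with no red (all blue): C(13,5) = 1287.
Probability = 1287/118755 = 11/1015.

11/1015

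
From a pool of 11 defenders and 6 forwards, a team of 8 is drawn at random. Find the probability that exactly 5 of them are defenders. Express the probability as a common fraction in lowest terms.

The sample space is all 8-subsets of the 17: C(17,8) = 24310.
Selections with exactly 5 defenders: choose 5 of the 11 defenders and 3 of the 6 forwards, C(11,5)·C(6,3) = 462·20 = 9240.
Probability = 9240/24310 = 84/221.

84/221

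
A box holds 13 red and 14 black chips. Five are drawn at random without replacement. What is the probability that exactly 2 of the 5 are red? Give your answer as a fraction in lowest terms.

364/1035

The sample space is all 5-subsets of the 27: C(27,5) = 80730.
Selections with exactly 2 red: choose 2 of the 13 red and 3 of the 14 black, C(13,2)·C(14,3) = 78·364 = 28392.
Probability = 28392/80730 = 364/1035.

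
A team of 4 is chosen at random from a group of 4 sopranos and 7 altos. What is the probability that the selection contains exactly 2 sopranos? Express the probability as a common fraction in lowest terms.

21/55

There are C(11,4) = 330 ways to choose 4 from 11.
Selections with exactly 2 sopranos: choose 2 of the 4 sopranos and 2 of the 7 altos, C(4,2)·C(7,2) = 6·21 = 126.
Probability = 126/330 = 21/55.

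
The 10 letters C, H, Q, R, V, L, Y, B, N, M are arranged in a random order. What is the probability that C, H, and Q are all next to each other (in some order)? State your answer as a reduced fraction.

1/15

There are 10! = 3628800 arrangements.
Treat the three as one block: 8! placements × 3! orders within the block = 40320·6 = 241920.
Probability = 241920/3628800 = 1/15.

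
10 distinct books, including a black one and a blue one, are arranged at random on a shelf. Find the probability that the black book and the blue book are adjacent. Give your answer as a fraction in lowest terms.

1/5

There are 10! = 3628800 arrangements.
Treat the black book and the blue book as a block: 9! arrangements of the blocks × 2 orders within the block = 2·362880 = 725760.
Probability = 725760/3628800 = 1/5.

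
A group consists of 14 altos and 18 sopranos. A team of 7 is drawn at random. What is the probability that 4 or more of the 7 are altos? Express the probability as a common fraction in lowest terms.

There are C(32,7) = 3365856 ways to choose the 7.
Favorable selections (4 or more altos): C(14,4)·C(18,3) + C(14,5)·C(18,2) + C(14,6)·C(18,1) + C(14,7)·C(18,0) = 816816 + 306306 + 54054 + 3432 = 1180608.
Probability = 1180608/3365856 = 946/2697.

946/2697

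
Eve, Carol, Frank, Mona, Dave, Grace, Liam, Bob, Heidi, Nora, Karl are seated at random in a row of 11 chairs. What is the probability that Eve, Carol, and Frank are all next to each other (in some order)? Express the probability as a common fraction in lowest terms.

3/55

There are 11! = 39916800 arrangements.
Treat the three as one block: 9! placements × 3! orders within the block = 362880·6 = 2177280.
Probability = 2177280/39916800 = 3/55.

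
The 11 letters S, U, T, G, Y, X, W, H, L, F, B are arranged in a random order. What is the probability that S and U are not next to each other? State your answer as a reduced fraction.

9/11

There are 11! = 39916800 arrangements.
Arrangements with S and U adjacent: 2·10! = 7257600.
So not adjacent: 39916800 − 7257600 = 32659200, probability 32659200/39916800 = 9/11.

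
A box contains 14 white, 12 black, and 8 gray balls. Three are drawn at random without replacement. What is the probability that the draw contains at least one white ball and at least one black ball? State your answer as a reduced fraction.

There are C(34,3) = 5984 possible draws.
By inclusion-exclusion on the complements, draws missing all white or all black: C(20,3) + C(22,3) − C(8,3) = 1140 + 1540 − 56 = 2624.
So draws with at least one of each: 5984 − 2624 = 3360, probability 3360/5984 = 105/187.

105/187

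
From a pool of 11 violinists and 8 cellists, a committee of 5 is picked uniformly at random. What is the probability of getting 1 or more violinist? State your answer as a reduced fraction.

There are C(19,5) = 11628 ways to choose the 5.
Favorable selections (1 or more violinist): C(11,1)·C(8,4) + C(11,2)·C(8,3) + C(11,3)·C(8,2) + C(11,4)·C(8,1) + C(11,5)·C(8,0) = 770 + 3080 + 4620 + 2640 + 462 = 11572.
Probability = 11572/11628 = 2893/2907.

2893/2907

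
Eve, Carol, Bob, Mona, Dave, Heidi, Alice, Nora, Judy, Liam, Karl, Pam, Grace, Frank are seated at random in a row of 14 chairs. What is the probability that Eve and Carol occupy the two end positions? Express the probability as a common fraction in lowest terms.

There are 14! = 87178291200 arrangements.
Place Eve and Carol at the ends in 2 ways, arrange the remaining 12 in 12! = 479001600 ways: 2·479001600 = 958003200.
Probability = 958003200/87178291200 = 1/91.

1/91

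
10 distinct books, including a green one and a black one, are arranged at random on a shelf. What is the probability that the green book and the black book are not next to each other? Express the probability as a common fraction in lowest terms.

There are 10! = 3628800 arrangements.
Arrangements with the green book and the black book adjacent: 2·9! = 725760.
So not adjacent: 3628800 − 725760 = 2903040, probability 2903040/3628800 = 4/5.

4/5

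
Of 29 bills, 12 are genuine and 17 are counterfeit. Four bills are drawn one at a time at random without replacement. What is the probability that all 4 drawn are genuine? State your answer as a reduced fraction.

Multiply the conditional probabilities at each draw: 12/29 · 11/28 · 10/27 · 9/26 = 11880/570024 = 55/2639.

55/2639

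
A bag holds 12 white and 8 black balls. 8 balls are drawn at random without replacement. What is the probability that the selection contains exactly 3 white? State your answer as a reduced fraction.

Total number of selections: C(20,8) = 125970.
Selections with exactly 3 white: choose 3 of the 12 white and 5 of the 8 black, C(12,3)·C(8,5) = 220·56 = 12320.
Probability = 12320/125970 = 1232/12597.

1232/12597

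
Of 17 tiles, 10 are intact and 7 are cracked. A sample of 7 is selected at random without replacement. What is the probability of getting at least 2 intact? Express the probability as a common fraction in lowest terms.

19377/19448

There are C(17,7) = 19448 ways to choose the 7.
Count the complement (fewer than 2 intact): C(10,0)·C(7,7) + C(10,1)·C(7,6) = 1 + 70 = 71.
Probability = 1 − 71/19448 = 19377/19448.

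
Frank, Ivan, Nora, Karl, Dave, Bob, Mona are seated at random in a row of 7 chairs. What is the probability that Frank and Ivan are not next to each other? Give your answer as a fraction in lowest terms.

5/7

There are 7! = 5040 arrangements.
Arrangements with Frank and Ivan adjacent: 2·6! = 1440.
So not adjacent: 5040 − 1440 = 3600, probability 3600/5040 = 5/7.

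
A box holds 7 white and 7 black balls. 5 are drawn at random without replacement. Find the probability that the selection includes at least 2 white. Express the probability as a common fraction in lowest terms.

124/143

Total selections: C(14,5) = 2002.
Favorable selections (at least 2 white): C(7,2)·C(7,3) + C(7,3)·C(7,2) + C(7,4)·C(7,1) + C(7,5)·C(7,0) = 735 + 735 + 245 + 21 = 1736.
Probability = 1736/2002 = 124/143.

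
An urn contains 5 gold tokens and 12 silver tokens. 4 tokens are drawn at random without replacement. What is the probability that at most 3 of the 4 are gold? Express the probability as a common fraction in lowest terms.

475/476

There are C(17,4) = 2380 ways to choose the 4.
The complement is exactly 4 gold: C(5,4)·C(12,0) = 5.
Probability = 1 − 5/2380 = 2375/2380 = 475/476.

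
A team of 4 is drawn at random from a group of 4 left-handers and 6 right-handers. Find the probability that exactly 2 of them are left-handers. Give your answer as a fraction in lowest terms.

3/7

There are C(10,4) = 210 ways to choose 4 from 10.
Selections with exactly 2 left-handers: choose 2 of the 4 left-handers and 2 of the 6 right-handers, C(4,2)·C(6,2) = 6·15 = 90.
Probability = 90/210 = 3/7.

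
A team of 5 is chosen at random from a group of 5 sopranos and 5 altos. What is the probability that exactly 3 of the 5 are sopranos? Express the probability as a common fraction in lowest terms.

There are C(10,5) = 252 ways to choose 5 from 10.
Selections with exactly 3 sopranos: choose 3 of the 5 sopranos and 2 of the 5 altos, C(5,3)·C(5,2) = 10·10 = 100.
Probability = 100/252 = 25/63.

25/63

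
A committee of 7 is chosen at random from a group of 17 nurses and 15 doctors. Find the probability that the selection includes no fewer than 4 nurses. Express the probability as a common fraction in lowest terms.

There are C(32,7) = 3365856 ways to choose the 7.
Favorable selections (no fewer than 4 nurses): C(17,4)·C(15,3) + C(17,5)·C(15,2) + C(17,6)·C(15,1) + C(17,7)·C(15,0) = 1082900 + 649740 + 185640 + 19448 = 1937728.
Probability = 1937728/3365856 = 4658/8091.

4658/8091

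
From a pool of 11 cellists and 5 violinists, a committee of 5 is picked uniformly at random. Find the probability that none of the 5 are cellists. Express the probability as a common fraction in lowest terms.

1/4368

There are C(16,5) = 4368 possible selections.
Selections with no cellists (all violinists): C(5,5) = 1.
Probability = 1/4368.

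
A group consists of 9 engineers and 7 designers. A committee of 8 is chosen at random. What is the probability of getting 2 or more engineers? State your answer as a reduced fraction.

There are C(16,8) = 12870 ways to choose the 8.
The complement is exactly 1 engineers: C(9,1)·C(7,7) = 9.
Probability = 1 − 9/12870 = 12861/12870 = 1429/1430.

1429/1430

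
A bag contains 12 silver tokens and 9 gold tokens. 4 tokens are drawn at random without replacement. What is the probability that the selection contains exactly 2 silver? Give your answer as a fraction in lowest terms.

Total number of selections: C(21,4) = 5985.
Selections with exactly 2 silver: choose 2 of the 12 silver and 2 of the 9 gold, C(12,2)·C(9,2) = 66·36 = 2376.
Probability = 2376/5985 = 264/665.

264/665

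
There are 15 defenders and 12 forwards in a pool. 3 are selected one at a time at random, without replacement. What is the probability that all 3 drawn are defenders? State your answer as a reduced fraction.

Multiply the conditional probabilities at each draw: 15/27 · 14/26 · 13/25 = 2730/17550 = 7/45.

7/45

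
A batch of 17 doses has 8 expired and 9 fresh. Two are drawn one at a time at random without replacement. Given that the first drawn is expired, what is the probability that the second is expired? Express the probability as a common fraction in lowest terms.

After removing one expired, 16 remain: 7 expired and 9 fresh.
So the probability the next is expired is 7/16.

7/16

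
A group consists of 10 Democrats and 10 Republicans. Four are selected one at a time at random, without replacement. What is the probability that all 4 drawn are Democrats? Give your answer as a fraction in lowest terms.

Multiply the conditional probabilities at each draw: 10/20 · 9/19 · 8/18 · 7/17 = 5040/116280 = 14/323.

14/323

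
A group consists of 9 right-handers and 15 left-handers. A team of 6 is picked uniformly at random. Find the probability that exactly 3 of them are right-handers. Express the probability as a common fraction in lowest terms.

1365/4807

There are C(24,6) = 134596 ways to choose 6 from 24.
Selections with exactly 3 right-handers: choose 3 of the 9 right-handers and 3 of the 15 left-handers, C(9,3)·C(15,3) = 84·455 = 38220.
Probability = 38220/134596 = 1365/4807.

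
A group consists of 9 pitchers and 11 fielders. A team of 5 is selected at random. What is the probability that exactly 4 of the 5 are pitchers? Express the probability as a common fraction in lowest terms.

231/2584

There are C(20,5) = 15504 ways to choose 5 from 20.
Selections with exactly 4 pitchers: choose 4 of the 9 pitchers and 1 of the 11 fielders, C(9,4)·C(11,1) = 126·11 = 1386.
Probability = 1386/15504 = 231/2584.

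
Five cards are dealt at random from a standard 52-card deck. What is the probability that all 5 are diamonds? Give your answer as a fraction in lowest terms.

There are C(52,5) = 2598960 possible 5-card hands.
Hands that are all diamonds: C(13,5) = 1287.
Probability = 1287/2598960 = 33/66640.

33/66640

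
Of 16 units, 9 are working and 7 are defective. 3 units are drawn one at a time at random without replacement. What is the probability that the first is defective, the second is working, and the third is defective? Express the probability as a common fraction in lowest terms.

Multiply the conditional probabilities at each draw: 7/16 · 9/15 · 6/14 = 378/3360 = 9/80.

9/80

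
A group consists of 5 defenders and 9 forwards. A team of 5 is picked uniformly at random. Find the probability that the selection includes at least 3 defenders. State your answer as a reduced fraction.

Total selections: C(14,5) = 2002.
Favorable selections (at least 3 defenders): C(5,3)·C(9,2) + C(5,4)·C(9,1) + C(5,5)·C(9,0) = 360 + 45 + 1 = 406.
Probability = 406/2002 = 29/143.

29/143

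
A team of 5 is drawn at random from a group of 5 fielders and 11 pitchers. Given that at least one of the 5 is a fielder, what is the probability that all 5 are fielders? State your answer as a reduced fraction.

Work in counts. Selections with at least one fielder: C(16,5) − C(11,5) = 4368 − 462 = 3906.
Of those, selections where all 5 are fielders: C(5,5) = 1.
Conditional probability = 1/3906.

1/3906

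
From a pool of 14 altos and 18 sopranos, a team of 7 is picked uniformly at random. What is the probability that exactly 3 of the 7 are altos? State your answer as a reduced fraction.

595/1798

The sample space is all 7-subsets of the 32: C(32,7) = 3365856.
Selections with exactly 3 altos: choose 3 of the 14 altos and 4 of the 18 sopranos, C(14,3)·C(18,4) = 364·3060 = 1113840.
Probability = 1113840/3365856 = 595/1798.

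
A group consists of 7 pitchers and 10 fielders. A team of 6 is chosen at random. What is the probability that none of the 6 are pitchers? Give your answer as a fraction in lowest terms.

There are C(17,6) = 12376 possible selections.
Selections with no pitchers (all fielders): C(10,6) = 210.
Probability = 210/12376 = 15/884.

15/884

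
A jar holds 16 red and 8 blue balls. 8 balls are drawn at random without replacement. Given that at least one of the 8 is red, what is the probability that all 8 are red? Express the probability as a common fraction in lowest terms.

Work in counts. Selections with at least one red: C(24,8) − C(8,8) = 735471 − 1 = 735470.
Of those, selections where all 8 are red: C(16,8) = 12870.
Conditional probability = 12870/735470 = 1287/73547.

1287/73547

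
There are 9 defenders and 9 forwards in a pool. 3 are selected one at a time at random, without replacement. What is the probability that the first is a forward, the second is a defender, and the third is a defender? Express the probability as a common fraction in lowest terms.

Multiply the conditional probabilities at each draw: 9/18 · 9/17 · 8/16 = 648/4896 = 9/68.

9/68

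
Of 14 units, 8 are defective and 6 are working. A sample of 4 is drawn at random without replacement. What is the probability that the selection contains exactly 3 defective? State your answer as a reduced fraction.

There are C(14,4) = 1001 ways to choose 4 from 14.
Selections with exactly 3 defective: choose 3 of the 8 defective and 1 of the 6 working, C(8,3)·C(6,1) = 56·6 = 336.
Probability = 336/1001 = 48/143.

48/143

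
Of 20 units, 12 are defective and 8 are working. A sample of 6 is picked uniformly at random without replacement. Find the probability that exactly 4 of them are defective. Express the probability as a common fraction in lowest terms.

The sample space is all 6-subsets of the 20: C(20,6) = 38760.
Selections with exactly 4 defective: choose 4 of the 12 defective and 2 of the 8 working, C(12,4)·C(8,2) = 495·28 = 13860.
Probability = 13860/38760 = 231/646.

231/646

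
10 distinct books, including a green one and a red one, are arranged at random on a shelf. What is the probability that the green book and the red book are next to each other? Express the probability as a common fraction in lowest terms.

1/5

There are 10! = 3628800 arrangements.
Treat the green book and the red book as a block: 9! arrangements of the blocks × 2 orders within the block = 2·362880 = 725760.
Probability = 725760/3628800 = 1/5.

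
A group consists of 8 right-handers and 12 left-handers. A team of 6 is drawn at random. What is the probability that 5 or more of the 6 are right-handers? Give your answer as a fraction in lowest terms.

35/1938

Total selections: C(20,6) = 38760.
Favorable selections (5 or more right-handers): C(8,5)·C(12,1) + C(8,6)·C(12,0) = 672 + 28 = 700.
Probability = 700/38760 = 35/1938.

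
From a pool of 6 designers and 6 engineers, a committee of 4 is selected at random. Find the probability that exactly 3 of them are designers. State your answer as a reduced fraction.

8/33

There are C(12,4) = 495 ways to choose 4 from 12.
Selections with exactly 3 designers: choose 3 of the 6 designers and 1 of the 6 engineers, C(6,3)·C(6,1) = 20·6 = 120.
Probability = 120/495 = 8/33.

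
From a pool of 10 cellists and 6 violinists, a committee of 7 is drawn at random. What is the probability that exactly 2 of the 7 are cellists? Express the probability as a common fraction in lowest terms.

27/1144

The sample space is all 7-subsets of the 16: C(16,7) = 11440.
Selections with exactly 2 cellists: choose 2 of the 10 cellists and 5 of the 6 violinists, C(10,2)·C(6,5) = 45·6 = 270.
Probability = 270/11440 = 27/1144.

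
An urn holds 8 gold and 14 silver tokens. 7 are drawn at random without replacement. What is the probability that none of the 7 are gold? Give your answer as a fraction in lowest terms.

There are C(22,7) = 170544 possible selections.
Selections with no gold (all silver): C(14,7) = 3432.
Probability = 3432/170544 = 13/646.

13/646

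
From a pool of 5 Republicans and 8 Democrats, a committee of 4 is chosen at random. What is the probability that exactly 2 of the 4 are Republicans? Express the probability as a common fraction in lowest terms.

There are C(13,4) = 715 ways to choose 4 from 13.
Selections with exactly 2 Republicans: choose 2 of the 5 Republicans and 2 of the 8 Democrats, C(5,2)·C(8,2) = 10·28 = 280.
Probability = 280/715 = 56/143.

56/143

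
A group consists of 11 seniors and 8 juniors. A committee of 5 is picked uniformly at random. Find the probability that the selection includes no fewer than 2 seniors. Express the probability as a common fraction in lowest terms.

There are C(19,5) = 11628 ways to choose the 5.
Count the complement (fewer than 2 seniors): C(11,0)·C(8,5) + C(11,1)·C(8,4) = 56 + 770 = 826.
Probability = 1 − 826/11628 = 10802/11628 = 5401/5814.

5401/5814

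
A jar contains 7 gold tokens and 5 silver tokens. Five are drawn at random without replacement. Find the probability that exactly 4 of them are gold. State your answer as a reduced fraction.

175/792

There are C(12,5) = 792 ways to choose 5 from 12.
Selections with exactly 4 gold: choose 4 of the 7 gold and 1 of the 5 silver, C(7,4)·C(5,1) = 35·5 = 175.
Probability = 175/792.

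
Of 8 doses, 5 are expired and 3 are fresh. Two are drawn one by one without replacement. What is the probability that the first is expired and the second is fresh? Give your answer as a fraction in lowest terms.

15/56

Multiply the conditional probabilities at each draw: 5/8 · 3/7 = 15/56.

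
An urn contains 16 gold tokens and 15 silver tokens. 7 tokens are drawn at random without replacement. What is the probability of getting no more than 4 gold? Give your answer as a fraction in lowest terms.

There are C(31,7) = 2629575 ways to choose the 7.
Favorable selections (no more than 4 gold): C(16,0)·C(15,7) + C(16,1)·C(15,6) + C(16,2)·C(15,5) + C(16,3)·C(15,4) + C(16,4)·C(15,3) = 6435 + 80080 + 360360 + 764400 + 828100 = 2039375.
Probability = 2039375/2629575 = 6275/8091.

6275/8091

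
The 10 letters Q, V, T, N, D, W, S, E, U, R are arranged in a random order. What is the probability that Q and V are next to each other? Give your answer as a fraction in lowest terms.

There are 10! = 3628800 arrangements.
Treat Q and V as a block: 9! arrangements of the blocks × 2 orders within the block = 2·362880 = 725760.
Probability = 725760/3628800 = 1/5.

1/5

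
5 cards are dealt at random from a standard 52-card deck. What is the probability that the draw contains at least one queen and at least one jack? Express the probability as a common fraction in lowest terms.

There are C(52,5) = 2598960 possible draws.
By inclusion-exclusion on the complements, draws missing all queens or all jacks: C(48,5) + C(48,5) − C(44,5) = 1712304 + 1712304 − 1086008 = 2338600.
So draws with at least one of each: 2598960 − 2338600 = 260360, probability 260360/2598960 = 6509/64974.

6509/64974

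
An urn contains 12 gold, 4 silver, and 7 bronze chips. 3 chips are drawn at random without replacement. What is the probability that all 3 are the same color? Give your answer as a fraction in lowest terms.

There are C(23,3) = 1771 ways to draw 3 chips.
All same color: C(12,3) + C(4,3) + C(7,3) = 220 + 4 + 35 = 259.
Probability = 259/1771 = 37/253.

37/253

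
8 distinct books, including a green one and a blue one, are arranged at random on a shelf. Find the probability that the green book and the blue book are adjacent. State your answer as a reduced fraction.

1/4

There are 8! = 40320 arrangements.
Treat the green book and the blue book as a block: 7! arrangements of the blocks × 2 orders within the block = 2·5040 = 10080.
Probability = 10080/40320 = 1/4.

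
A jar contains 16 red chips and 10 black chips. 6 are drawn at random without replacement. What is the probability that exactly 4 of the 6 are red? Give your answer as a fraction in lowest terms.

The sample space is all 6-subsets of the 26: C(26,6) = 230230.
Selections with exactly 4 red: choose 4 of the 16 red and 2 of the 10 black, C(16,4)·C(10,2) = 1820·45 = 81900.
Probability = 81900/230230 = 90/253.

90/253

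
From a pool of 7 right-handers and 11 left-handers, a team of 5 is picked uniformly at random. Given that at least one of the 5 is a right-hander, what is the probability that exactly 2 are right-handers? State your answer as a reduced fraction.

Work in counts. Selections with at least one right-hander: C(18,5) − C(11,5) = 8568 − 462 = 8106.
Of those, selections where exactly 2 are right-handers: C(7,2)·C(11,3) = 21·165 = 3465.
Conditional probability = 3465/8106 = 165/386.

165/386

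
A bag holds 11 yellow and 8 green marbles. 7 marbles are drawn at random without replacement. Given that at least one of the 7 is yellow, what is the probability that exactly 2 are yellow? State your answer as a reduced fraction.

Work in counts. Selections with at least one yellow: C(19,7) − C(8,7) = 50388 − 8 = 50380.
Of those, selections where exactly 2 are yellow: C(11,2)·C(8,5) = 55·56 = 3080.
Conditional probability = 3080/50380 = 14/229.

14/229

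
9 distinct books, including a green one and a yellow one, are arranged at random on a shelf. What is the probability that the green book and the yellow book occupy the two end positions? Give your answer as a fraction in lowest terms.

1/36

There are 9! = 362880 arrangements.
Place the green book and the yellow book at the ends in 2 ways, arrange the remaining 7 in 7! = 5040 ways: 2·5040 = 10080.
Probability = 10080/362880 = 1/36.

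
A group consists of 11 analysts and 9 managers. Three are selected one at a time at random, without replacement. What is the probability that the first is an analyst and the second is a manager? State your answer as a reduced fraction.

99/380

Multiply the conditional probabilities at each draw: 11/20 · 9/19 = 99/380.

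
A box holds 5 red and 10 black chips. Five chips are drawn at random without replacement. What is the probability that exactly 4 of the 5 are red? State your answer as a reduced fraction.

50/3003

The sample space is all 5-subsets of the 15: C(15,5) = 3003.
Selections with exactly 4 red: choose 4 of the 5 red and 1 of the 10 black, C(5,4)·C(10,1) = 5·10 = 50.
Probability = 50/3003.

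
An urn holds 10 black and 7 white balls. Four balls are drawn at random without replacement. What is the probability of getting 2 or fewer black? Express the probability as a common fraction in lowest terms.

19/34

Total selections: C(17,4) = 2380.
Count the complement (more than 2 black): C(10,3)·C(7,1) + C(10,4)·C(7,0) = 840 + 210 = 1050.
Probability = 1 − 1050/2380 = 1330/2380 = 19/34.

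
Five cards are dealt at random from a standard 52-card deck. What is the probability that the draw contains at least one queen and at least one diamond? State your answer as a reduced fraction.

There are C(52,5) = 2598960 possible draws.
By inclusion-exclusion on the complements, draws missing all queens or all diamonds: C(48,5) + C(39,5) − C(36,5) = 1712304 + 575757 − 376992 = 1911069.
So draws with at least one of each: 2598960 − 1911069 = 687891, probability 687891/2598960 = 229297/866320.

229297/866320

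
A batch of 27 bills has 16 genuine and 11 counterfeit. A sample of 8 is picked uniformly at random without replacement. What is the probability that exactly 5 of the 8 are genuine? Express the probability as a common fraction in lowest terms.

The sample space is all 8-subsets of the 27: C(27,8) = 2220075.
Selections with exactly 5 genuine: choose 5 of the 16 genuine and 3 of the 11 counterfeit, C(16,5)·C(11,3) = 4368·165 = 720720.
Probability = 720720/2220075 = 112/345.

112/345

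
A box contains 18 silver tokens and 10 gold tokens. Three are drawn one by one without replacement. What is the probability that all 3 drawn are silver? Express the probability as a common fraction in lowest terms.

Multiply the conditional probabilities at each draw: 18/28 · 17/27 · 16/26 = 4896/19656 = 68/273.

68/273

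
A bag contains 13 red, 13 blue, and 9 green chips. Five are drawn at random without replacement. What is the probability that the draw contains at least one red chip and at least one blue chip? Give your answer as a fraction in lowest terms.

19435/23188

There are C(35,5) = 324632 possible draws.
By inclusion-exclusion on the complements, draws missing all red or all blue: C(22,5) + C(22,5) − C(9,5) = 26334 + 26334 − 126 = 52542.
So draws with at least one of each: 324632 − 52542 = 272090, probability 272090/324632 = 19435/23188.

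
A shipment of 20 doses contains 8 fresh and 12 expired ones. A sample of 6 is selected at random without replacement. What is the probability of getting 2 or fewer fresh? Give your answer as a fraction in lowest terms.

176/323

There are C(20,6) = 38760 ways to choose the 6.
Favorable selections (2 or fewer fresh): C(8,0)·C(12,6) + C(8,1)·C(12,5) + C(8,2)·C(12,4) = 924 + 6336 + 13860 = 21120.
Probability = 21120/38760 = 176/323.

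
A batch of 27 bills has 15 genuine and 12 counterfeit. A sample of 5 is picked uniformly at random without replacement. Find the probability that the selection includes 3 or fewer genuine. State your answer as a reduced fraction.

1573/2070

Total selections: C(27,5) = 80730.
Count the complement (more than 3 genuine): C(15,4)·C(12,1) + C(15,5)·C(12,0) = 16380 + 3003 = 19383.
Probability = 1 − 19383/80730 = 61347/80730 = 1573/2070.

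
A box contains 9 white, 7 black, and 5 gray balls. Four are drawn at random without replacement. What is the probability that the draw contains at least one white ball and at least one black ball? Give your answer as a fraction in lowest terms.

214/285

There are C(21,4) = 5985 possible draws.
By inclusion-exclusion on the complements, draws missing all white or all black: C(12,4) + C(14,4) − C(5,4) = 495 + 1001 − 5 = 1491.
So draws with at least one of each: 5985 − 1491 = 4494, probability 4494/5985 = 214/285.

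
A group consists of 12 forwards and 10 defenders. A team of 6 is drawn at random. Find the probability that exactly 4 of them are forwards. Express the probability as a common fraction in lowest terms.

Total number of selections: C(22,6) = 74613.
Selections with exactly 4 forwards: choose 4 of the 12 forwards and 2 of the 10 defenders, C(12,4)·C(10,2) = 495·45 = 22275.
Probability = 22275/74613 = 675/2261.

675/2261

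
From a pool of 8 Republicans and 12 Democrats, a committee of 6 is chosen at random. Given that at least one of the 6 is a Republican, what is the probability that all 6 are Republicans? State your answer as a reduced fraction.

Work in counts. Selections with at least one Republican: C(20,6) − C(12,6) = 38760 − 924 = 37836.
Of those, selections where all 6 are Republicans: C(8,6) = 28.
Conditional probability = 28/37836 = 7/9459.

7/9459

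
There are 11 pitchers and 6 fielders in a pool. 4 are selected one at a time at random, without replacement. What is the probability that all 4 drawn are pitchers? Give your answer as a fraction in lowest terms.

Multiply the conditional probabilities at each draw: 11/17 · 10/16 · 9/15 · 8/14 = 7920/57120 = 33/238.

33/238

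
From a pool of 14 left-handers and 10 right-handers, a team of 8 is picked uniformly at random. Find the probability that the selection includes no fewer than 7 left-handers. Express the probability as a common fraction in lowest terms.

377/7429

Total selections: C(24,8) = 735471.
Favorable selections (no fewer than 7 left-handers): C(14,7)·C(10,1) + C(14,8)·C(10,0) = 34320 + 3003 = 37323.
Probability = 37323/735471 = 377/7429.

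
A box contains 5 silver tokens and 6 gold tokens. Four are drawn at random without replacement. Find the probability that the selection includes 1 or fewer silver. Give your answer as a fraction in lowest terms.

23/66

Total selections: C(11,4) = 330.
Favorable selections (1 or fewer silver): C(5,0)·C(6,4) + C(5,1)·C(6,3) = 15 + 100 = 115.
Probability = 115/330 = 23/66.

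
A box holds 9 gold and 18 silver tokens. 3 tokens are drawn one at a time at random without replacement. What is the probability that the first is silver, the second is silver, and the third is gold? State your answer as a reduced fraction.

Multiply the conditional probabilities at each draw: 18/27 · 17/26 · 9/25 = 2754/17550 = 51/325.

51/325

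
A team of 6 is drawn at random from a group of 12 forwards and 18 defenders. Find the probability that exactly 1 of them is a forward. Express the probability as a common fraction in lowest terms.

The sample space is all 6-subsets of the 30: C(30,6) = 593775.
Selections with exactly 1 forward: choose 1 of the 12 forwards and 5 of the 18 defenders, C(12,1)·C(18,5) = 12·8568 = 102816.
Probability = 102816/593775 = 1632/9425.

1632/9425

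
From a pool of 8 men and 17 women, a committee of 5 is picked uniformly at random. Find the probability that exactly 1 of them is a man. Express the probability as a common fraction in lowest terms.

Total number of selections: C(25,5) = 53130.
Selections with exactly 1 man: choose 1 of the 8 men and 4 of the 17 women, C(8,1)·C(17,4) = 8·2380 = 19040.
Probability = 19040/53130 = 272/759.

272/759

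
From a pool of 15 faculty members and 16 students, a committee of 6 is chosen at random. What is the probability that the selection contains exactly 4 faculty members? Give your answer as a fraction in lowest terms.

200/899

The sample space is all 6-subsets of the 31: C(31,6) = 736281.
Selections with exactly 4 faculty members: choose 4 of the 15 faculty members and 2 of the 16 students, C(15,4)·C(16,2) = 1365·120 = 163800.
Probability = 163800/736281 = 200/899.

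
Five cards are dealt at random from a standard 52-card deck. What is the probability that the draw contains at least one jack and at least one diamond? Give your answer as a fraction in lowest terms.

There are C(52,5) = 2598960 possible draws.
By inclusion-exclusion on the complements, draws missing all jacks or all diamonds: C(48,5) + C(39,5) − C(36,5) = 1712304 + 575757 − 376992 = 1911069.
So draws with at least one of each: 2598960 − 1911069 = 687891, probability 687891/2598960 = 229297/866320.

229297/866320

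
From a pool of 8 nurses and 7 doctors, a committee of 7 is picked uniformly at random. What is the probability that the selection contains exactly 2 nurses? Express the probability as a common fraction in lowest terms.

196/2145

Total number of selections: C(15,7) = 6435.
Selections with exactly 2 nurses: choose 2 of the 8 nurses and 5 of the 7 doctors, C(8,2)·C(7,5) = 28·21 = 588.
Probability = 588/6435 = 196/2145.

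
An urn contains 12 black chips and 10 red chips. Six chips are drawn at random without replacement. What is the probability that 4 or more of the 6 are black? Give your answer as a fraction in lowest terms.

943/2261

Total selections: C(22,6) = 74613.
Favorable selections (4 or more black): C(12,4)·C(10,2) + C(12,5)·C(10,1) + C(12,6)·C(10,0) = 22275 + 7920 + 924 = 31119.
Probability = 31119/74613 = 943/2261.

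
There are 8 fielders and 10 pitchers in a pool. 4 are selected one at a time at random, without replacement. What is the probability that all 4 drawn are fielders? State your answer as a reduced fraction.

Multiply the conditional probabilities at each draw: 8/18 · 7/17 · 6/16 · 5/15 = 1680/73440 = 7/306.

7/306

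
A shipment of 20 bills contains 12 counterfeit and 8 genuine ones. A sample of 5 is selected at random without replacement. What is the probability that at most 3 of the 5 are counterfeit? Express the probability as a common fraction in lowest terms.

Total selections: C(20,5) = 15504.
Favorable selections (at most 3 counterfeit): C(12,0)·C(8,5) + C(12,1)·C(8,4) + C(12,2)·C(8,3) + C(12,3)·C(8,2) = 56 + 840 + 3696 + 6160 = 10752.
Probability = 10752/15504 = 224/323.

224/323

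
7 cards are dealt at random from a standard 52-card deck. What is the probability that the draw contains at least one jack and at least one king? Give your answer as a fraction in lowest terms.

3105873/16723070

There are C(52,7) = 133784560 possible draws.
By inclusion-exclusion on the complements, draws missing all jacks or all kings: C(48,7) + C(48,7) − C(44,7) = 73629072 + 73629072 − 38320568 = 108937576.
So draws with at least one of each: 133784560 − 108937576 = 24846984, probability 24846984/133784560 = 3105873/16723070.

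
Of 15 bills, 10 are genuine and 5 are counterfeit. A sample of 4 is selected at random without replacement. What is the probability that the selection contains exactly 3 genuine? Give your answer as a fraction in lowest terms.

Total number of selections: C(15,4) = 1365.
Selections with exactly 3 genuine: choose 3 of the 10 genuine and 1 of the 5 counterfeit, C(10,3)·C(5,1) = 120·5 = 600.
Probability = 600/1365 = 40/91.

40/91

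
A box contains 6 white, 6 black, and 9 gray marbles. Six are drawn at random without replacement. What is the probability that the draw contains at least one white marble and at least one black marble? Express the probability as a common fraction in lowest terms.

3167/3876

There are C(21,6) = 54264 possible draws.
By inclusion-exclusion on the complements, draws missing all white or all black: C(15,6) + C(15,6) − C(9,6) = 5005 + 5005 − 84 = 9926.
So draws with at least one of each: 54264 − 9926 = 44338, probability 44338/54264 = 3167/3876.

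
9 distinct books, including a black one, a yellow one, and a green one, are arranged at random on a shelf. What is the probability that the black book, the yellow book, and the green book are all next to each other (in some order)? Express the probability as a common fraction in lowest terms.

1/12

There are 9! = 362880 arrangements.
Treat the three as one block: 7! placements × 3! orders within the block = 5040·6 = 30240.
Probability = 30240/362880 = 1/12.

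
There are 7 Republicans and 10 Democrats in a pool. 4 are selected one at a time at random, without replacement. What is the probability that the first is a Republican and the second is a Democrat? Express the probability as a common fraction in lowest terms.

35/136

Multiply the conditional probabilities at each draw: 7/17 · 10/16 = 70/272 = 35/136.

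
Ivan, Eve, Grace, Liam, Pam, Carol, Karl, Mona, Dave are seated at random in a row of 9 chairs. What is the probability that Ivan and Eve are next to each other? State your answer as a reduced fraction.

There are 9! = 362880 arrangements.
Treat Ivan and Eve as a block: 8! arrangements of the blocks × 2 orders within the block = 2·40320 = 80640.
Probability = 80640/362880 = 2/9.

2/9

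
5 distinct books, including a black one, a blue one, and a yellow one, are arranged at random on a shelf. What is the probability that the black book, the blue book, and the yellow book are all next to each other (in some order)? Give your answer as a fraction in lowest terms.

3/10

There are 5! = 120 arrangements.
Treat the three as one block: 3! placements × 3! orders within the block = 6·6 = 36.
Probability = 36/120 = 3/10.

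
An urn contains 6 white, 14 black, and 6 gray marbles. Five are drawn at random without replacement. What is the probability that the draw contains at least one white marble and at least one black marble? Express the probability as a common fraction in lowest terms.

There are C(26,5) = 65780 possible draws.
By inclusion-exclusion on the complements, draws missing all white or all black: C(20,5) + C(12,5) − C(6,5) = 15504 + 792 − 6 = 16290.
So draws with at least one of each: 65780 − 16290 = 49490, probability 49490/65780 = 4949/6578.

4949/6578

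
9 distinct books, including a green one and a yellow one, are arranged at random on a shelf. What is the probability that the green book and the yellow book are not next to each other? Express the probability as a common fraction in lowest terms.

There are 9! = 362880 arrangements.
Arrangements with the green book and the yellow book adjacent: 2·8! = 80640.
So not adjacent: 362880 − 80640 = 282240, probability 282240/362880 = 7/9.

7/9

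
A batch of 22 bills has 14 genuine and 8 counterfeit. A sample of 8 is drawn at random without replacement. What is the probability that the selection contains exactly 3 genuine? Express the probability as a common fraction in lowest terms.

10192/159885

There are C(22,8) = 319770 ways to choose 8 from 22.
Selections with exactly 3 genuine: choose 3 of the 14 genuine and 5 of the 8 counterfeit, C(14,3)·C(8,5) = 364·56 = 20384.
Probability = 20384/319770 = 10192/159885.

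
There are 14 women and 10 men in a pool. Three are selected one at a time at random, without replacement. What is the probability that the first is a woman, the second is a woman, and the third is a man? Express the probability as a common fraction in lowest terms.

455/3036

Multiply the conditional probabilities at each draw: 14/24 · 13/23 · 10/22 = 1820/12144 = 455/3036.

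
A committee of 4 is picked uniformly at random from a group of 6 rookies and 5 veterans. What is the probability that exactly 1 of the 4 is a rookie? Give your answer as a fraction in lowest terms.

2/11

Total number of selections: C(11,4) = 330.
Selections with exactly 1 rookie: choose 1 of the 6 rookies and 3 of the 5 veterans, C(6,1)·C(5,3) = 6·10 = 60.
Probability = 60/330 = 2/11.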